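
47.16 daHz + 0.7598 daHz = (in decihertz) 4792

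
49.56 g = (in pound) 0.1093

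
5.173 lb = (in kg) 2.346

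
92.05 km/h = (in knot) 49.7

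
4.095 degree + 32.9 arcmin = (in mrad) 81.04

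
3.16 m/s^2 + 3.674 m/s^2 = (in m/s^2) 6.834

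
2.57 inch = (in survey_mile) 4.056e-05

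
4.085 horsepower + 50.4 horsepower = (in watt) 4.063e+04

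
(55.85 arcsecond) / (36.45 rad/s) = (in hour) 2.063e-09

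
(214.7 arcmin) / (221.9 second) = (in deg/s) 0.01613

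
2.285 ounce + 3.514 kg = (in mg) 3.579e+06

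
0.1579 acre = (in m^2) 639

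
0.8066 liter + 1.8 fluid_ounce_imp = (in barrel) 0.005395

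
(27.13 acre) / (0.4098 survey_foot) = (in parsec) 2.849e-11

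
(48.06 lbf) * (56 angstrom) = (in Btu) 1.135e-09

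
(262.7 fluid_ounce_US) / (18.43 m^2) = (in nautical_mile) 2.276e-07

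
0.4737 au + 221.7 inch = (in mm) 7.086e+13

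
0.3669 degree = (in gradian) 0.4077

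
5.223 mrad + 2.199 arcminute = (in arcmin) 20.15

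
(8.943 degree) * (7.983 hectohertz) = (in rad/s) 124.6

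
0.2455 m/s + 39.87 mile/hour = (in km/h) 65.05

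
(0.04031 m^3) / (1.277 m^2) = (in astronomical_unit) 2.11e-13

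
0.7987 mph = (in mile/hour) 0.7987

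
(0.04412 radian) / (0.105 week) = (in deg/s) 3.981e-05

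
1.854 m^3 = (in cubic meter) 1.854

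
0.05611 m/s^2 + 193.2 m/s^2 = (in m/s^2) 193.3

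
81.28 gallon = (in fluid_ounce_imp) 1.083e+04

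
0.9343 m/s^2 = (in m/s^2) 0.9343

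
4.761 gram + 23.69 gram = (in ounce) 1.004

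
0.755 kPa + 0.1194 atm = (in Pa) 1.285e+04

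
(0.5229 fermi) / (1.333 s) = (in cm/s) 3.923e-14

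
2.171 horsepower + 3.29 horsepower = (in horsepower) 5.461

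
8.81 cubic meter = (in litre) 8810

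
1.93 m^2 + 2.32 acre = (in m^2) 9391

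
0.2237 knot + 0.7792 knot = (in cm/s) 51.59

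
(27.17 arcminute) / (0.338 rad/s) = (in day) 2.706e-07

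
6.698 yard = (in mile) 0.003806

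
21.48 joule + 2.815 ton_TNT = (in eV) 7.351e+28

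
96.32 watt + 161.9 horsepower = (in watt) 1.208e+05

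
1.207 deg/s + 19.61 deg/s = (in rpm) 3.469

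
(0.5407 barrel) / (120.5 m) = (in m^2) 0.0007134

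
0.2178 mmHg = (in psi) 0.004212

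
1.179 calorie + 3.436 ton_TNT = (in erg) 1.438e+17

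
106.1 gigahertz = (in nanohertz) 1.061e+20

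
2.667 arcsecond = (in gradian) 0.0008231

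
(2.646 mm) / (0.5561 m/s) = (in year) 1.509e-10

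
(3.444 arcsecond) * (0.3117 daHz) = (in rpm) 0.000497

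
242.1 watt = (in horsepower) 0.3247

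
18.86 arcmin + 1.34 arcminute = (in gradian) 0.3741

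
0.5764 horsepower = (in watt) 429.8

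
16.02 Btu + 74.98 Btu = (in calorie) 2.295e+04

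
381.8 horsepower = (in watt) 2.847e+05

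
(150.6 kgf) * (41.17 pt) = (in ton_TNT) 5.127e-09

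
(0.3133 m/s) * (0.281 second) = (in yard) 0.09628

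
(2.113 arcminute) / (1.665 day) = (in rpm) 4.08e-08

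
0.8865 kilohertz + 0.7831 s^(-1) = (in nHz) 8.873e+11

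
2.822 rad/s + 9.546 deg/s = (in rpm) 28.54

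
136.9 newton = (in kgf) 13.96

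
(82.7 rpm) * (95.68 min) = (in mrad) 4.972e+07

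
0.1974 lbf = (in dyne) 8.781e+04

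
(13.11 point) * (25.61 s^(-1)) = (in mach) 0.0003479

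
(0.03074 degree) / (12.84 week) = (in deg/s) 3.958e-09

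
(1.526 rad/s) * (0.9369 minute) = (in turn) 13.65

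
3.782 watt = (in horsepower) 0.005072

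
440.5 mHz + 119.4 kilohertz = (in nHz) 1.194e+14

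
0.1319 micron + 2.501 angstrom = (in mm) 0.0001322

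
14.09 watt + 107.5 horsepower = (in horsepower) 107.5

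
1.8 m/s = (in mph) 4.026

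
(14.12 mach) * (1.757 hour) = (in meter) 3.041e+07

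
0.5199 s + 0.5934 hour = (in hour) 0.5935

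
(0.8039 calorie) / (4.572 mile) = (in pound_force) 0.0001028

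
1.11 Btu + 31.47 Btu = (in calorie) 8216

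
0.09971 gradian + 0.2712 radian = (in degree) 15.63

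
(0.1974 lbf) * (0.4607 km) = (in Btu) 0.3834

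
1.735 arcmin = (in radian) 0.0005047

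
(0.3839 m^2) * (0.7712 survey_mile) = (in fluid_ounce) 1.611e+07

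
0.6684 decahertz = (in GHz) 6.684e-09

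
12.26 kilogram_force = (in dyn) 1.202e+07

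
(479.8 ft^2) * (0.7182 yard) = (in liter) 2.927e+04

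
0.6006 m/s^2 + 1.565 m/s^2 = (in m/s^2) 2.166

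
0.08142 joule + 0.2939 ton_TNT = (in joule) 1.23e+09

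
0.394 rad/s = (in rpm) 3.762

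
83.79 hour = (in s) 3.016e+05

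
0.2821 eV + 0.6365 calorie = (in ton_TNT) 6.365e-10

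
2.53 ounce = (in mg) 7.172e+04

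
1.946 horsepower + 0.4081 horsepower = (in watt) 1755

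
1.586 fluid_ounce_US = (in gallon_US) 0.01239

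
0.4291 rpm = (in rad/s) 0.04494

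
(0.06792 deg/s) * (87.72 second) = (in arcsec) 2.145e+04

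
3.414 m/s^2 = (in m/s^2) 3.414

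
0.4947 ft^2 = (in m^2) 0.04596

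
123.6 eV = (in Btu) 1.877e-20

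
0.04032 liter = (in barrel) 0.0002536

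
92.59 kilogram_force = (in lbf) 204.1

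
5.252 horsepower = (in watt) 3916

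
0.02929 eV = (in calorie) 1.122e-21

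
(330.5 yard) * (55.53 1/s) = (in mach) 49.29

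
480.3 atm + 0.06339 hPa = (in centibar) 4.867e+04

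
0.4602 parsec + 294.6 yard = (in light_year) 1.501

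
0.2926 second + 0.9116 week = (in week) 0.9116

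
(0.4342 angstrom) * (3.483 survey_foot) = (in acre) 1.139e-14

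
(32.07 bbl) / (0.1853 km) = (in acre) 6.799e-06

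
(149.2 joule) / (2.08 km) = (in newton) 0.07173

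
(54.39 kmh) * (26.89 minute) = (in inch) 9.597e+05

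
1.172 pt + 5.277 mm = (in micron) 5690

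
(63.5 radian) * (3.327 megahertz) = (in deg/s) 1.21e+10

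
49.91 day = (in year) 0.1367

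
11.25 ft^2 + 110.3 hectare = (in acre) 272.6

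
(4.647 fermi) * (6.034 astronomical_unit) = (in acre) 1.037e-06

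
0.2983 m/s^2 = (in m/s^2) 0.2983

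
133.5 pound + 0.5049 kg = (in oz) 2154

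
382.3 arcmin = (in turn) 0.0177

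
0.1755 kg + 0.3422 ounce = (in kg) 0.1852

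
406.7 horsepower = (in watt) 3.033e+05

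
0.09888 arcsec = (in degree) 2.747e-05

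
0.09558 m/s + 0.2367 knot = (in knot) 0.4225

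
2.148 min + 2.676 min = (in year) 9.178e-06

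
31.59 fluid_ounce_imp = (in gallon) 0.2371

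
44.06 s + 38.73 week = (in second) 2.342e+07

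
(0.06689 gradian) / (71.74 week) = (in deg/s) 1.387e-09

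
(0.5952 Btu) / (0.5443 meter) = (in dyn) 1.154e+08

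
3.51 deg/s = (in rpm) 0.585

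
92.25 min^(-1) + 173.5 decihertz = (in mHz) 1.889e+04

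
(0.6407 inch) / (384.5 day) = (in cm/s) 4.899e-08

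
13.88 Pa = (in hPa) 0.1388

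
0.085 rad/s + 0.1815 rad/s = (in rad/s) 0.2665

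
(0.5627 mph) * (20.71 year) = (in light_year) 1.737e-08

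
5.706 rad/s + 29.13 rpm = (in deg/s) 501.7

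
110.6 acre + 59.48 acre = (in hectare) 68.83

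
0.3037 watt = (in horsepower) 0.0004073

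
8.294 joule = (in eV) 5.177e+19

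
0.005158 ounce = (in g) 0.1462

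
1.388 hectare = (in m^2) 1.388e+04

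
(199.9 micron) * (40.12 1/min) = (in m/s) 0.0001337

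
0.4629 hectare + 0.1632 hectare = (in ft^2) 6.739e+04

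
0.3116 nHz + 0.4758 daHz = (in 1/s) 4.758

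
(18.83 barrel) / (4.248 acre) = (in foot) 0.0005713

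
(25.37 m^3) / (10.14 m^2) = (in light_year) 2.645e-16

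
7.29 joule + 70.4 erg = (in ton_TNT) 1.742e-09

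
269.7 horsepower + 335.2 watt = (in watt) 2.015e+05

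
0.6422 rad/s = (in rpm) 6.133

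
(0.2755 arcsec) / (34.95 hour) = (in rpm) 1.014e-10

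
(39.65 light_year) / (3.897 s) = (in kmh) 3.465e+17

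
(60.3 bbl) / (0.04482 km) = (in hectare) 2.139e-05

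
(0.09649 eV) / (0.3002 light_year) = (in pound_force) 1.224e-36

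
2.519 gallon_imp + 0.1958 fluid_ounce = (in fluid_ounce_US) 387.4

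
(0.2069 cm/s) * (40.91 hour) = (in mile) 0.1893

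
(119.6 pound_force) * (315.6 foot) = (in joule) 5.118e+04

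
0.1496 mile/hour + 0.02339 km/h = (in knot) 0.1426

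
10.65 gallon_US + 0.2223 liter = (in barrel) 0.255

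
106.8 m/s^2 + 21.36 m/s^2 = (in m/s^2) 128.2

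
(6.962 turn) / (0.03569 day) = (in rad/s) 0.01419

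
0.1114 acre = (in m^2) 450.8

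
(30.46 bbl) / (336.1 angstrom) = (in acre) 3.56e+04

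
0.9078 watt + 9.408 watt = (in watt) 10.32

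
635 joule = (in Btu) 0.6019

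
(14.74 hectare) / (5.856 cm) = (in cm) 2.517e+08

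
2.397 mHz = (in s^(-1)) 0.002397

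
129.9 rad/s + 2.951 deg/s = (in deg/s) 7446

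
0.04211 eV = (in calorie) 1.613e-21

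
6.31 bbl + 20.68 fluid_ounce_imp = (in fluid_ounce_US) 3.394e+04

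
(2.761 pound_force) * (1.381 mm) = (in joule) 0.01696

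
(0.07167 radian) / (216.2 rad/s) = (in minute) 5.525e-06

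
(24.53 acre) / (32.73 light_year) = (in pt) 9.087e-10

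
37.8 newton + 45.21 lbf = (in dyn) 2.389e+07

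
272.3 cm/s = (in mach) 0.007997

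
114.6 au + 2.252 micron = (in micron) 1.714e+19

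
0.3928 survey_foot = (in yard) 0.1309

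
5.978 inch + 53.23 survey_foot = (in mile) 0.01018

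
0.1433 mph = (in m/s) 0.06406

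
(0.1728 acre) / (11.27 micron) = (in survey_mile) 3.856e+04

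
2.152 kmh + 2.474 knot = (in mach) 0.005493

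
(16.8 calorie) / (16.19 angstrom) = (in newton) 4.342e+10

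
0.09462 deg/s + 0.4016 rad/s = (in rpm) 3.851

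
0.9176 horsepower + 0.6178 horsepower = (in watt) 1145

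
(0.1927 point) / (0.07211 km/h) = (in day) 3.928e-08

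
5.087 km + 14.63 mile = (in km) 28.63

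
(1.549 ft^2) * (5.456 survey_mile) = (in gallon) 3.338e+05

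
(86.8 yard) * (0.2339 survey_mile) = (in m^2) 2.988e+04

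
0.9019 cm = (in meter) 0.009019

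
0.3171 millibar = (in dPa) 317.1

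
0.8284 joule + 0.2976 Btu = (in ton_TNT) 7.524e-08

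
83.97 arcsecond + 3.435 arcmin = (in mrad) 1.406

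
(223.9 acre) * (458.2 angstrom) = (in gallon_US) 10.97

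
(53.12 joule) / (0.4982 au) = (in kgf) 7.268e-11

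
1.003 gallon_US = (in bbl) 0.02388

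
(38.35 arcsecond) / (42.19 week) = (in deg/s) 4.175e-10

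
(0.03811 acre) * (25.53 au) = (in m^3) 5.89e+14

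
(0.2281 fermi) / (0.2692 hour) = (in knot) 4.575e-19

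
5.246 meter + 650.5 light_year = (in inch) 2.423e+20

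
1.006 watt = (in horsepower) 0.001349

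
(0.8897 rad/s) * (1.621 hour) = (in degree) 2.975e+05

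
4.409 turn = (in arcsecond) 5.714e+06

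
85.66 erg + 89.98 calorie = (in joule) 376.5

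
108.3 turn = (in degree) 3.899e+04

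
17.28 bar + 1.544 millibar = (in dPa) 1.728e+07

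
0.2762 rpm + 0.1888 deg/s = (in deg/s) 1.846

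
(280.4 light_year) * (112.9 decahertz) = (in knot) 5.822e+21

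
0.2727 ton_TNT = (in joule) 1.141e+09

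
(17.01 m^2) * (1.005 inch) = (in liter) 434.2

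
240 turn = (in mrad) 1.508e+06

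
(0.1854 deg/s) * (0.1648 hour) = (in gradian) 122.2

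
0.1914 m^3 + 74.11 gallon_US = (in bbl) 2.968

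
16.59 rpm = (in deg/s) 99.54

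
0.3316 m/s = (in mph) 0.7418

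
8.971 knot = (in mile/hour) 10.32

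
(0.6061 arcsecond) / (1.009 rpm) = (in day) 3.219e-10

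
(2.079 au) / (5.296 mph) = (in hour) 3.649e+07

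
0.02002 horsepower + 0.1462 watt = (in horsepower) 0.02022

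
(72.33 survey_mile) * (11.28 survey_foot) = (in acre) 98.9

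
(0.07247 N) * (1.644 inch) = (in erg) 3.026e+04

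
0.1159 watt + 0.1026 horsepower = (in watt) 76.62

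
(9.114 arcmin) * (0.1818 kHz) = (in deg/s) 27.62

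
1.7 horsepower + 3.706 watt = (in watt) 1271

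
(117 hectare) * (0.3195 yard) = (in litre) 3.418e+08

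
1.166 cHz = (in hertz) 0.01166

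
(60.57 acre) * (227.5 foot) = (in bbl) 1.069e+08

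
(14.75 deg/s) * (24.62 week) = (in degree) 2.196e+08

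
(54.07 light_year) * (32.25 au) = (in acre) 6.098e+26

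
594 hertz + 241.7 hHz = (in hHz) 247.6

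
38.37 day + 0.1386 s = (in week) 5.481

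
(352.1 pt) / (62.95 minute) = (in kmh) 0.0001184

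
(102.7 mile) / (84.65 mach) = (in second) 5.734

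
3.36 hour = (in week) 0.02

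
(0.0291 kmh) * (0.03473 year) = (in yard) 9682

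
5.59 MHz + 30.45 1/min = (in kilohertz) 5590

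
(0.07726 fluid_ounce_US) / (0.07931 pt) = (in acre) 2.018e-05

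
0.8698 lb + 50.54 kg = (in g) 5.093e+04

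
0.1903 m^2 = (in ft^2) 2.048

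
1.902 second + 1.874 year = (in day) 684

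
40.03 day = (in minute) 5.764e+04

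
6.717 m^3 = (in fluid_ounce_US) 2.271e+05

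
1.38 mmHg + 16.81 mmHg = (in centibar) 2.425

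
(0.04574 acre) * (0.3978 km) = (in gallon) 1.945e+07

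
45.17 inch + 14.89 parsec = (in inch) 1.809e+19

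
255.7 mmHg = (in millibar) 340.9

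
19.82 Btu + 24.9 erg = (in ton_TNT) 4.998e-06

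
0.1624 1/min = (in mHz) 2.707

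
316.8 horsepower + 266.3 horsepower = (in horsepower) 583.1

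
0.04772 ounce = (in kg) 0.001353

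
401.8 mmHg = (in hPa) 535.7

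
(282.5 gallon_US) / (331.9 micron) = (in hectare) 0.3222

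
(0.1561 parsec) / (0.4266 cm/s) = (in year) 3.58e+10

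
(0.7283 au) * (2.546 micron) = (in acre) 68.55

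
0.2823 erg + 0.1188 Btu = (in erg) 1.253e+09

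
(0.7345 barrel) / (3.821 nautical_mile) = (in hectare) 1.65e-09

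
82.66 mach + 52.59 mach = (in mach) 135.2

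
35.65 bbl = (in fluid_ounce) 1.917e+05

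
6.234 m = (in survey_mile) 0.003874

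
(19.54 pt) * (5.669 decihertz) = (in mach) 1.148e-05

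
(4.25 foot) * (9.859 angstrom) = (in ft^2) 1.375e-08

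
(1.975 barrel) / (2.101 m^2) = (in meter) 0.1495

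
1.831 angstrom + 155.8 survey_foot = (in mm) 4.749e+04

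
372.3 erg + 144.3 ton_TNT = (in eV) 3.768e+30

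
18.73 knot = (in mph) 21.55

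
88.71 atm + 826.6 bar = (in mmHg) 6.874e+05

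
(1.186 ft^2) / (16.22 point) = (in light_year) 2.035e-15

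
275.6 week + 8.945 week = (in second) 1.721e+08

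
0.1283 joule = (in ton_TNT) 3.066e-11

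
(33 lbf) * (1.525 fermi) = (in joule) 2.239e-13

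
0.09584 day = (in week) 0.01369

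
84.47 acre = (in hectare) 34.18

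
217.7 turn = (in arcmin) 4.702e+06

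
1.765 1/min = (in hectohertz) 0.0002942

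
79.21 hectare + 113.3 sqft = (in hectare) 79.21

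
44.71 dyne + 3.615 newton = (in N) 3.615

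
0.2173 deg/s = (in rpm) 0.03622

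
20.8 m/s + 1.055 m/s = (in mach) 0.06419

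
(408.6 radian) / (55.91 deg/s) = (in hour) 0.1163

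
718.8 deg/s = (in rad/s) 12.55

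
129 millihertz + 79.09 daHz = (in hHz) 7.91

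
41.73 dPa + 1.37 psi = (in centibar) 9.45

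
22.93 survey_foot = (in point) 1.981e+04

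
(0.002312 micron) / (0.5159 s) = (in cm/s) 4.481e-07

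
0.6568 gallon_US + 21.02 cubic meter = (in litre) 2.102e+04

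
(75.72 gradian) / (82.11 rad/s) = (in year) 4.593e-10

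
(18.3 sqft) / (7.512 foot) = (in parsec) 2.406e-17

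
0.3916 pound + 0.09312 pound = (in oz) 7.756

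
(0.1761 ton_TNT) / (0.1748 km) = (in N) 4.215e+06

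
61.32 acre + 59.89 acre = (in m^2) 4.905e+05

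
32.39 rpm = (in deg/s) 194.3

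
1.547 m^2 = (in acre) 0.0003823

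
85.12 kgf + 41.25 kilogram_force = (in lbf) 278.6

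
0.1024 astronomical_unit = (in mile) 9.519e+06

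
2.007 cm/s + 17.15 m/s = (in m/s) 17.17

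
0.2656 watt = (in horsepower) 0.0003562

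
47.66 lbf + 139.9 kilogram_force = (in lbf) 356.1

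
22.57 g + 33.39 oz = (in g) 969.2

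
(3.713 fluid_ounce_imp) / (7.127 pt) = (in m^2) 0.04196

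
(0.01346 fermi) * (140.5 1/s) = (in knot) 3.676e-15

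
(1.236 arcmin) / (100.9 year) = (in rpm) 1.079e-12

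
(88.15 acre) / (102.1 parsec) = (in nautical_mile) 6.114e-17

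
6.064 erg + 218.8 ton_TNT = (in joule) 9.155e+11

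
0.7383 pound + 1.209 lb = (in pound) 1.947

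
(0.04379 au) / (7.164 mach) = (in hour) 746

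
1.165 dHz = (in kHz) 0.0001165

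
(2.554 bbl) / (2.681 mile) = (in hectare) 9.411e-09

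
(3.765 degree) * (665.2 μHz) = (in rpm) 0.0004174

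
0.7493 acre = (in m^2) 3032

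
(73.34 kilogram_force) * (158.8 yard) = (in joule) 1.044e+05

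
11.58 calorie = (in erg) 4.845e+08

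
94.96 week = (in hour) 1.595e+04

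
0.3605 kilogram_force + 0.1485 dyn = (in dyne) 3.535e+05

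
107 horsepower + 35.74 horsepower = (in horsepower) 142.7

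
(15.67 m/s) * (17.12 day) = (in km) 2.318e+04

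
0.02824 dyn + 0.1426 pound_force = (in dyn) 6.343e+04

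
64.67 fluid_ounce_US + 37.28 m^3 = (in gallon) 9849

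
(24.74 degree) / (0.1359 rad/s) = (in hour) 0.0008826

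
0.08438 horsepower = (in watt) 62.92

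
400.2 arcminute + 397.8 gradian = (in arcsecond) 1.313e+06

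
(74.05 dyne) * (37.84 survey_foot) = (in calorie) 0.002041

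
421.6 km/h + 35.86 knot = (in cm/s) 1.356e+04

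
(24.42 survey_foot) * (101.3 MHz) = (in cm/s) 7.54e+10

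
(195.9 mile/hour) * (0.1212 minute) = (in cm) 6.368e+04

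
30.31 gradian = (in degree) 27.28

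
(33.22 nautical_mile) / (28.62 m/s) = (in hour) 0.5971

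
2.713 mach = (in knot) 1796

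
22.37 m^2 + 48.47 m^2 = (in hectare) 0.007084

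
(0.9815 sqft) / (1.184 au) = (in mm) 5.148e-10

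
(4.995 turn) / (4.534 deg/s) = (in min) 6.61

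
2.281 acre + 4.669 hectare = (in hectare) 5.592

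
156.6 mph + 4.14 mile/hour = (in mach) 0.211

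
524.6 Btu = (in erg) 5.535e+12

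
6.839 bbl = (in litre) 1087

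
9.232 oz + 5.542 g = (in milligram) 2.673e+05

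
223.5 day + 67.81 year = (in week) 3568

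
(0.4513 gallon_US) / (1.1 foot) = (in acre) 1.259e-06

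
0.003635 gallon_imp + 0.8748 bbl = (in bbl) 0.8749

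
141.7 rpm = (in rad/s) 14.84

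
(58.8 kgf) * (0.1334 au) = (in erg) 1.151e+20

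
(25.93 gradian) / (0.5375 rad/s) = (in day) 8.771e-06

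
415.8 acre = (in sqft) 1.811e+07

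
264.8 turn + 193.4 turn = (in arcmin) 9.897e+06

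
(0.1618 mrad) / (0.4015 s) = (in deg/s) 0.02309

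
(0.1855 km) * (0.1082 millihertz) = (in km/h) 0.07226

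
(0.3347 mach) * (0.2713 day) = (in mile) 1660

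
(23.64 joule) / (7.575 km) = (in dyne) 312.1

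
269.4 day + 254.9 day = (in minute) 7.55e+05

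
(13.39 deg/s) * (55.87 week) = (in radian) 7.897e+06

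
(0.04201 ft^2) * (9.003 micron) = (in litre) 3.514e-05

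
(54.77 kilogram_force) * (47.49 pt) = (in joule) 8.998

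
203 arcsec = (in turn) 0.0001566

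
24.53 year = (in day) 8953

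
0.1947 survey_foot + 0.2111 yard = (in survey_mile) 0.0001568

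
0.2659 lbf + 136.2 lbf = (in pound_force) 136.5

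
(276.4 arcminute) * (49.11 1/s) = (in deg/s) 226.2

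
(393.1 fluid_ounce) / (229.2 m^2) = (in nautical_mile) 2.739e-08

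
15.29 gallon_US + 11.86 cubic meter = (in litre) 1.192e+04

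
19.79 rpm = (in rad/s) 2.072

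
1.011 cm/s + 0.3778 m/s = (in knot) 0.754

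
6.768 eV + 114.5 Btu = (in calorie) 2.887e+04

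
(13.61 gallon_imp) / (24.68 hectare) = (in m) 2.507e-07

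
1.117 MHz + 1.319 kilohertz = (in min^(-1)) 6.71e+07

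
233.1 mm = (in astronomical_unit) 1.558e-12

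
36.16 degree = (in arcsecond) 1.302e+05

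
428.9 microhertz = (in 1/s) 0.0004289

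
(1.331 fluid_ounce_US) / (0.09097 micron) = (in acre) 0.1069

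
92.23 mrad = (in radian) 0.09223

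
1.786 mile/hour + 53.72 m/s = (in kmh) 196.3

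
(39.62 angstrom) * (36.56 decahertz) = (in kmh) 5.215e-06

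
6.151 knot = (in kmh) 11.39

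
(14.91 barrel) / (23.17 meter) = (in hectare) 1.023e-05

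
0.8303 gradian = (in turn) 0.002076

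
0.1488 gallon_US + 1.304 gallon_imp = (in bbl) 0.04083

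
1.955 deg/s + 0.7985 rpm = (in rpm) 1.124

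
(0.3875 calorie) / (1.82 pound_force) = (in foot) 0.657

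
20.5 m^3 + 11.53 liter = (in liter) 2.051e+04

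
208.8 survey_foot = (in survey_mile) 0.03955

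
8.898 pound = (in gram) 4036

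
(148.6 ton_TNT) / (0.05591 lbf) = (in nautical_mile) 1.35e+09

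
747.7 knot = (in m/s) 384.7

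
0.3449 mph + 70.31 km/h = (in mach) 0.05781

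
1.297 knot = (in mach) 0.00196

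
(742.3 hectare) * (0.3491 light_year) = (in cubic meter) 2.452e+22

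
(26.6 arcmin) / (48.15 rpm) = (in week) 2.537e-09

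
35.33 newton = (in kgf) 3.603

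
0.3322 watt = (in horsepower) 0.0004455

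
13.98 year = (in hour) 1.225e+05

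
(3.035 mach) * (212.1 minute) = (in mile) 8172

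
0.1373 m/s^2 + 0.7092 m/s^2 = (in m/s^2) 0.8465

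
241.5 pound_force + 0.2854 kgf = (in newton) 1077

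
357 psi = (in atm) 24.29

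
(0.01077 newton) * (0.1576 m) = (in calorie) 0.0004057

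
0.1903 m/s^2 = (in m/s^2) 0.1903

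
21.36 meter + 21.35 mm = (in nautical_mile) 0.01155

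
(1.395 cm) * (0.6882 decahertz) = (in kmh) 0.3456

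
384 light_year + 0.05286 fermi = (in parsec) 117.7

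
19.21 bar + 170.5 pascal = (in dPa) 1.921e+07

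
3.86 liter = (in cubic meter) 0.00386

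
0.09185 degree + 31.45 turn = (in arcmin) 6.793e+05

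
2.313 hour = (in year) 0.000264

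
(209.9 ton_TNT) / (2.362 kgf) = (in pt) 1.075e+14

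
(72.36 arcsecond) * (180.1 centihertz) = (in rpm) 0.006033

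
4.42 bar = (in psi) 64.11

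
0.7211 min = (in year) 1.372e-06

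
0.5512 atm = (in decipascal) 5.585e+05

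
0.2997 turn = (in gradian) 119.9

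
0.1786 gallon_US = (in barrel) 0.004252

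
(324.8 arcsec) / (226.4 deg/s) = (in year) 1.264e-11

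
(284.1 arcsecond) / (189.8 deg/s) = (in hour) 1.155e-07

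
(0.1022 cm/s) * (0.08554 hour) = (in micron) 3.147e+05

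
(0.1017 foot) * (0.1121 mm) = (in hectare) 3.475e-10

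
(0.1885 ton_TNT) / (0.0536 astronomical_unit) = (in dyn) 9836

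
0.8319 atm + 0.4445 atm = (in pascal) 1.293e+05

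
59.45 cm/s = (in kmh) 2.14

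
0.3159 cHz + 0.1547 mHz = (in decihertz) 0.03314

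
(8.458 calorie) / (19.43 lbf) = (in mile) 0.0002544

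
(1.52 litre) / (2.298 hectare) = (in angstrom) 661.4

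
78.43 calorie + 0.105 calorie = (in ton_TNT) 7.854e-08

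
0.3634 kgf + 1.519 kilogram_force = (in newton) 18.46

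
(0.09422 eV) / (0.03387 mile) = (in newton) 2.769e-22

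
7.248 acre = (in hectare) 2.933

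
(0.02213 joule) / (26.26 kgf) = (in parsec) 2.785e-21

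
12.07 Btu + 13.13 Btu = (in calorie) 6355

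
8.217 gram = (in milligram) 8217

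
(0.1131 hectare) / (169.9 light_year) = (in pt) 1.995e-12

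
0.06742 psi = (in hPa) 4.648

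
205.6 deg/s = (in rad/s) 3.588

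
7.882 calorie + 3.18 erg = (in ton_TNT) 7.882e-09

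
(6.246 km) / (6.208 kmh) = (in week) 0.005989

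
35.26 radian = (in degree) 2020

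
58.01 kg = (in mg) 5.801e+07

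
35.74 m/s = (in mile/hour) 79.95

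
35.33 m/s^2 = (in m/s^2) 35.33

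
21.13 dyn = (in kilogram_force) 2.155e-05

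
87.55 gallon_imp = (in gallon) 105.1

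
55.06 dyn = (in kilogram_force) 5.615e-05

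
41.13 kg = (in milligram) 4.113e+07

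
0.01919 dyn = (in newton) 1.919e-07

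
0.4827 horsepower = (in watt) 359.9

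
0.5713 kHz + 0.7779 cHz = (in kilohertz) 0.5713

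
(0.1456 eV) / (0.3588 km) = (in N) 6.502e-23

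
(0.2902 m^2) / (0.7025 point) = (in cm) 1.171e+05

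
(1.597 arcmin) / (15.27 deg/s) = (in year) 5.527e-11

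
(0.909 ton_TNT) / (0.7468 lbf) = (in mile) 7.114e+05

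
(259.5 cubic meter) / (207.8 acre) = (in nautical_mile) 1.666e-07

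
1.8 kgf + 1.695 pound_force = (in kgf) 2.569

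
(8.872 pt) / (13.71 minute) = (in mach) 1.117e-08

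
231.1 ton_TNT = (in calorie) 2.311e+11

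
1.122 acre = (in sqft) 4.887e+04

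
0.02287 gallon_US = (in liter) 0.08657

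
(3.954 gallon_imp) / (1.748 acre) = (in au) 1.699e-17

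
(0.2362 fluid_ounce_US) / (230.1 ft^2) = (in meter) 3.268e-07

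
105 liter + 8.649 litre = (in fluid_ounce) 3843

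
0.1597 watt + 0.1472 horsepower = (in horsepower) 0.1474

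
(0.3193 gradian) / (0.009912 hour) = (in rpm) 0.001342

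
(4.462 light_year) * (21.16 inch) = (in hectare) 2.269e+12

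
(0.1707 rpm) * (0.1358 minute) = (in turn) 0.02318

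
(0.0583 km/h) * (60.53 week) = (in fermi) 5.929e+20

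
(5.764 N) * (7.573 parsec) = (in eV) 8.407e+36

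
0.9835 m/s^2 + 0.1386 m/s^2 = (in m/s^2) 1.122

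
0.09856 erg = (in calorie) 2.356e-09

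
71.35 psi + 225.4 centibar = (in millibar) 7173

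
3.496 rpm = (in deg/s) 20.98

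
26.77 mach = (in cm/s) 9.115e+05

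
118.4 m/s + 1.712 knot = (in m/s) 119.3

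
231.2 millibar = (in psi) 3.353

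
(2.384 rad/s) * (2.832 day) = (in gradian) 3.714e+07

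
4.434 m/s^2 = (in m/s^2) 4.434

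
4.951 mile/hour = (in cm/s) 221.3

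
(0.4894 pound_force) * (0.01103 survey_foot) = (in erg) 7.319e+04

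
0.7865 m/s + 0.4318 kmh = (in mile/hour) 2.028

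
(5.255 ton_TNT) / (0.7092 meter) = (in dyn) 3.1e+15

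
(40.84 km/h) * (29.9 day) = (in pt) 8.307e+10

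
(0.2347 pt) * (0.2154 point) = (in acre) 1.555e-12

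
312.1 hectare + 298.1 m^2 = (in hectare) 312.1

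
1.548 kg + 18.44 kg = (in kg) 19.99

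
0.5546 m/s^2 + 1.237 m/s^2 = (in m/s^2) 1.792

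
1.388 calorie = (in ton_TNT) 1.388e-09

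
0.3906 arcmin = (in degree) 0.00651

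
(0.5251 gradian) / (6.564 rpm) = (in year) 3.805e-10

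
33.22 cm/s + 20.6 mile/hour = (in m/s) 9.541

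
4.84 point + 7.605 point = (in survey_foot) 0.0144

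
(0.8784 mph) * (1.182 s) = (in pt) 1316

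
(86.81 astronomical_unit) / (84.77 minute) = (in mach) 7.499e+06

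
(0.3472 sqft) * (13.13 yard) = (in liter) 387.3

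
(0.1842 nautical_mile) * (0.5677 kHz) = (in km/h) 6.972e+05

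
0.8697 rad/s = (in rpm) 8.305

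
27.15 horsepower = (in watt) 2.025e+04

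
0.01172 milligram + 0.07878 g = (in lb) 0.0001737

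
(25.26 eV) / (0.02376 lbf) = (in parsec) 1.241e-33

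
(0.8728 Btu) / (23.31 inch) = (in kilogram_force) 158.6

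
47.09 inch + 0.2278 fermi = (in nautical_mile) 0.0006458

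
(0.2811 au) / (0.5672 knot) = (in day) 1.668e+06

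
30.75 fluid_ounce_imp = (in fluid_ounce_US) 29.54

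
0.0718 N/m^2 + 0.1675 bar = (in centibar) 16.75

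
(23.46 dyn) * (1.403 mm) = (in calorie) 7.867e-08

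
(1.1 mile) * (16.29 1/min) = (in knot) 934.3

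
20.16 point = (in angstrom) 7.112e+07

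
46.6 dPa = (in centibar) 0.00466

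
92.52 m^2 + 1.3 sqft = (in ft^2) 997.2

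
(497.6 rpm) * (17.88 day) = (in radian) 8.05e+07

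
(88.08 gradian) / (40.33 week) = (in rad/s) 5.672e-08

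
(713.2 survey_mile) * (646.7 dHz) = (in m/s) 7.423e+07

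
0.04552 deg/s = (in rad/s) 0.0007945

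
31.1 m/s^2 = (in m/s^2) 31.1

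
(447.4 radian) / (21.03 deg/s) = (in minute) 20.32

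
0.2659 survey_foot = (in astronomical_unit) 5.418e-13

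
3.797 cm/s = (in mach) 0.0001115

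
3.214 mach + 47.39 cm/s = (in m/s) 1095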